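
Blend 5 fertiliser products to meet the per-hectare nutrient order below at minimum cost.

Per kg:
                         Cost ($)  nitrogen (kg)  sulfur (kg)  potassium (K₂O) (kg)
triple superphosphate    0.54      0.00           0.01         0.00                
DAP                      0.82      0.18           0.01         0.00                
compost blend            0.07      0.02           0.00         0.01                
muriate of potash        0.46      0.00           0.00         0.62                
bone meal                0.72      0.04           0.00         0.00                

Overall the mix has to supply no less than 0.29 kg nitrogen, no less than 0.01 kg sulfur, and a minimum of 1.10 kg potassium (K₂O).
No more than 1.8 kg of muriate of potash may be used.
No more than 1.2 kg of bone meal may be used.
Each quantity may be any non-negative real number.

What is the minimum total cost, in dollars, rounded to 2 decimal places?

$1.98

Let x1 = kg of triple superphosphate, x2 = kg of DAP, x3 = kg of compost blend, x4 = kg of muriate of potash, x5 = kg of bone meal.
min 0.54x1 + 0.82x2 + 0.07x3 + 0.46x4 + 0.72x5 with:
  0.18x2 + 0.02x3 + 0.04x5 ≥ 0.29   (nitrogen)
  0.01x1 + 0.01x2 ≥ 0.01   (sulfur)
  0.01x3 + 0.62x4 ≥ 1.1   (potassium (K₂O))
  x4 ≤ 1.8
  x5 ≤ 1.2
  x1, x2, x3, x4, x5 ≥ 0.
The cheapest feasible vertex uses only DAP, compost blend, muriate of potash; triple superphosphate, bone meal are not used. Binding constraints: nitrogen, sulfur, potassium (K₂O).
Optimal quantities: DAP = 1 kg, compost blend = 5.5 kg, muriate of potash = 1.685 kg.
Cost = 0.82·1 + 0.07·5.5 + 0.46·1.685 = 1.9801.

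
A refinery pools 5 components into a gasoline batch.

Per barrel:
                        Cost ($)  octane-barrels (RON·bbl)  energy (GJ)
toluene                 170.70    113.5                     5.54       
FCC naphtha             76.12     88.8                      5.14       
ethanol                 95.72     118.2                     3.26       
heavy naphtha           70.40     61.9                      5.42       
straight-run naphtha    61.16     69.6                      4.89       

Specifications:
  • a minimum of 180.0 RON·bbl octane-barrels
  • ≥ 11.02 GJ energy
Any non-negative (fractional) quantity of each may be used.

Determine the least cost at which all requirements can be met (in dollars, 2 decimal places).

Treat it as an LP. Let x1 = barrels of toluene, x2 = barrels of FCC naphtha, x3 = barrels of ethanol, x4 = barrels of heavy naphtha, x5 = barrels of straight-run naphtha.
Minimize 170.7x1 + 76.12x2 + 95.72x3 + 70.4x4 + 61.16x5 with:
  113.5x1 + 88.8x2 + 118.2x3 + 61.9x4 + 69.6x5 ≥ 180   (octane-barrels)
  5.54x1 + 5.14x2 + 3.26x3 + 5.42x4 + 4.89x5 ≥ 11.02   (energy)
  x1, x2, x3, x4, x5 ≥ 0.
At the optimum only FCC naphtha, straight-run naphtha are positive (toluene, ethanol, heavy naphtha = 0). The octane-barrels and energy requirements are met with equality.
So FCC naphtha = 1.48 barrels, straight-run naphtha = 0.6978 barrels.
Cost = 76.12·1.48 + 61.16·0.6978 = 155.33505.

$155.34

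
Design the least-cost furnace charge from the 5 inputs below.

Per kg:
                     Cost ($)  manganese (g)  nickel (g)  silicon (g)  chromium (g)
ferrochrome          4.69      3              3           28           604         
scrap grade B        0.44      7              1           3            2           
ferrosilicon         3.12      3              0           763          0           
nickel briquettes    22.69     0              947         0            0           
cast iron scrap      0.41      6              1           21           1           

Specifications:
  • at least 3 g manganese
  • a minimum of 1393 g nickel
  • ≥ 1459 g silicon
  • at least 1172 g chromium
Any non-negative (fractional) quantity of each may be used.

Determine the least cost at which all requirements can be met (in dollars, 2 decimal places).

$48.08

Treat it as an LP. Let x1 = kg of ferrochrome, x2 = kg of scrap grade B, x3 = kg of ferrosilicon, x4 = kg of nickel briquettes, x5 = kg of cast iron scrap.
Minimise 4.69x1 + 0.44x2 + 3.12x3 + 22.69x4 + 0.41x5 s.t.:
  3x1 + 7x2 + 3x3 + 6x5 ≥ 3   (manganese)
  3x1 + 1x2 + 947x4 + 1x5 ≥ 1393   (nickel)
  28x1 + 3x2 + 763x3 + 21x5 ≥ 1459   (silicon)
  604x1 + 2x2 + 1x5 ≥ 1172   (chromium)
  x1, x2, x3, x4, x5 ≥ 0.
The minimum-cost mix takes nothing from scrap grade B, cast iron scrap — only ferrochrome, ferrosilicon, nickel briquettes. Binding constraints: nickel, silicon, chromium.
Solving gives x1 = 1.94, x3 = 1.841, x4 = 1.465.
Objective = 4.69·1.94 + 3.12·1.841 + 22.69·1.465 = 48.0834.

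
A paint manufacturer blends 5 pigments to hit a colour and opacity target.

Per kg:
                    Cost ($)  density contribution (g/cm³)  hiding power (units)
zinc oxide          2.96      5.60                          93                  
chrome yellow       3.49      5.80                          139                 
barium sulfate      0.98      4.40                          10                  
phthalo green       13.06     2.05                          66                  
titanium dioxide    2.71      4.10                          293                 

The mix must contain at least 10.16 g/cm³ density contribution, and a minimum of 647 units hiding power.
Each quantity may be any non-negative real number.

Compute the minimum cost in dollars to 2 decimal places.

Let x1 = kg of zinc oxide, x2 = kg of chrome yellow, x3 = kg of barium sulfate, x4 = kg of phthalo green, x5 = kg of titanium dioxide.
min 2.96x1 + 3.49x2 + 0.98x3 + 13.06x4 + 2.71x5 subject to:
  5.6x1 + 5.8x2 + 4.4x3 + 2.05x4 + 4.1x5 ≥ 10.16   (density contribution)
  93x1 + 139x2 + 10x3 + 66x4 + 293x5 ≥ 647   (hiding power)
  x1, x2, x3, x4, x5 ≥ 0.
At the optimum only barium sulfate, titanium dioxide are positive (zinc oxide, chrome yellow, phthalo green = 0). There the density contribution and hiding power constraints are tight.
That vertex is x3 = 0.2597, x5 = 2.199.
Objective = 0.98·0.2597 + 2.71·2.199 = 6.2138.

$6.21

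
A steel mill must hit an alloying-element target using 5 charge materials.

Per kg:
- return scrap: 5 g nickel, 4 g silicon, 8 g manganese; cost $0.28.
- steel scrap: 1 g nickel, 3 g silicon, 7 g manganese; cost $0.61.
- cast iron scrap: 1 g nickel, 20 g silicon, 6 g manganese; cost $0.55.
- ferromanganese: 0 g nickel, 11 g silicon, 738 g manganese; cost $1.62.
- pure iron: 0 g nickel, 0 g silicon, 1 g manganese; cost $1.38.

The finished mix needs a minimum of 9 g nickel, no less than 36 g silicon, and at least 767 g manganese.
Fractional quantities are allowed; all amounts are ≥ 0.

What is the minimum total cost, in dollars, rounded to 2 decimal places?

Treat it as an LP. Let x1 = kg of return scrap, x2 = kg of steel scrap, x3 = kg of cast iron scrap, x4 = kg of ferromanganese, x5 = kg of pure iron.
Minimize 0.28x1 + 0.61x2 + 0.55x3 + 1.62x4 + 1.38x5 with:
  5x1 + 1x2 + 1x3 ≥ 9   (nickel)
  4x1 + 3x2 + 20x3 + 11x4 ≥ 36   (silicon)
  8x1 + 7x2 + 6x3 + 738x4 + 1x5 ≥ 767   (manganese)
  x1, x2, x3, x4, x5 ≥ 0.
The cheapest feasible vertex uses only return scrap, cast iron scrap, ferromanganese; steel scrap, pure iron are not used. Binding constraints: nickel, silicon, manganese.
That vertex is x1 = 1.616, x3 = 0.9189, x4 = 1.014.
Hence cost = 0.28·1.616 + 0.55·0.9189 + 1.62·1.014 = $2.6006.

$2.60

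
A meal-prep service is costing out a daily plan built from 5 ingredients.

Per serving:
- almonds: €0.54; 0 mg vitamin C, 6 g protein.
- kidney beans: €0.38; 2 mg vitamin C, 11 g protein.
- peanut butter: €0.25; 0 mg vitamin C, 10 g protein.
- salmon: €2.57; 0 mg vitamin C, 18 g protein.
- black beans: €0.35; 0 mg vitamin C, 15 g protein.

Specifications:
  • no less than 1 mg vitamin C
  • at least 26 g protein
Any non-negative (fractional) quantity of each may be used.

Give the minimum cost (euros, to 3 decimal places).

Treat it as an LP. Let x1 = servings of almonds, x2 = servings of kidney beans, x3 = servings of peanut butter, x4 = servings of salmon, x5 = servings of black beans.
Minimise 0.54x1 + 0.38x2 + 0.25x3 + 2.57x4 + 0.35x5 subject to:
  2x2 ≥ 1   (vitamin C)
  6x1 + 11x2 + 10x3 + 18x4 + 15x5 ≥ 26   (protein)
  x1, x2, x3, x4, x5 ≥ 0.
The optimal basis is {kidney beans, black beans}; almonds, peanut butter, salmon drop out. Binding constraints: vitamin C and protein.
Optimal quantities: kidney beans = 0.5 servings, black beans = 1.367 servings.
Total cost: 0.38·0.5 + 0.35·1.367 = 0.66845.

€0.668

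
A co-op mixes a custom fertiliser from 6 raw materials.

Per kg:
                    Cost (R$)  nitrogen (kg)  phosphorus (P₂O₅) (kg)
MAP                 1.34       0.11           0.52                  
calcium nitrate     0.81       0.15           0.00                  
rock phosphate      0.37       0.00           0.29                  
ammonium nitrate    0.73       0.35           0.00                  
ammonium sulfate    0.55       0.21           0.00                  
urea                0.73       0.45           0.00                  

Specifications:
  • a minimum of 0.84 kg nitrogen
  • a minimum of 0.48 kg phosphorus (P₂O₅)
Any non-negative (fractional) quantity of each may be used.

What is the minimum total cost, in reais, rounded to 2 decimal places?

R$1.98

Treat it as an LP. Let x1 = kg of MAP, x2 = kg of calcium nitrate, x3 = kg of rock phosphate, x4 = kg of ammonium nitrate, x5 = kg of ammonium sulfate, x6 = kg of urea.
Minimise 1.34x1 + 0.81x2 + 0.37x3 + 0.73x4 + 0.55x5 + 0.73x6 with:
  0.11x1 + 0.15x2 + 0.35x4 + 0.21x5 + 0.45x6 ≥ 0.84   (nitrogen)
  0.52x1 + 0.29x3 ≥ 0.48   (phosphorus (P₂O₅))
  x1, x2, x3, x4, x5, x6 ≥ 0.
At the optimum only rock phosphate, urea are positive (MAP, calcium nitrate, ammonium nitrate, ammonium sulfate = 0). The nitrogen and phosphorus (P₂O₅) requirements are met with equality.
That vertex is x3 = 1.655, x6 = 1.867.
Objective = 0.37·1.655 + 0.73·1.867 = 1.9753.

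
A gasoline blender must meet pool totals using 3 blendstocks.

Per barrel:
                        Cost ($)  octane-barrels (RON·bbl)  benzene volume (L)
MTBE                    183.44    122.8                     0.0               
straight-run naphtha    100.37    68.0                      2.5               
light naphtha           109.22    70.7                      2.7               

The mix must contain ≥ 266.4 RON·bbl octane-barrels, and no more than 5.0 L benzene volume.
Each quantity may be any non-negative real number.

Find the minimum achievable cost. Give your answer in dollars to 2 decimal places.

Set it up as a linear program. Let x1 = barrels of MTBE, x2 = barrels of straight-run naphtha, x3 = barrels of light naphtha.
Minimize 183.44x1 + 100.37x2 + 109.22x3 with:
  122.8x1 + 68x2 + 70.7x3 ≥ 266.4   (octane-barrels)
  2.5x2 + 2.7x3 ≤ 5   (benzene volume)
  x1, x2, x3 ≥ 0.
The optimal basis is {MTBE, straight-run naphtha}; light naphtha drops out. Binding constraints: octane-barrels and benzene volume.
Solving gives x1 = 1.0619, x2 = 2.
Total cost: 183.44·1.0619 + 100.37·2 = 395.5349.

$395.53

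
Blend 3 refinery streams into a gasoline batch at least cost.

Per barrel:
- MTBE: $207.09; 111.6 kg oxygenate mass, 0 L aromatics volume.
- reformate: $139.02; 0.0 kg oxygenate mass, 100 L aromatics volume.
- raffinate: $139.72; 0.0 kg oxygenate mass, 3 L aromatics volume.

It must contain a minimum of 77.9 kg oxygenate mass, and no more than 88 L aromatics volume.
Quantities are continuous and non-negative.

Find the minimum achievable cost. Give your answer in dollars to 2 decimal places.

Let x1 = barrels of MTBE, x2 = barrels of reformate, x3 = barrels of raffinate.
min 207.09x1 + 139.02x2 + 139.72x3 with:
  111.6x1 ≥ 77.9   (oxygenate mass)
  100x2 + 3x3 ≤ 88   (aromatics volume)
  x1, x2, x3 ≥ 0.
The minimum-cost mix takes nothing from reformate, raffinate — only MTBE. There the oxygenate mass constraint is tight.
Solving gives x1 = 0.698.
Hence cost = 207.09·0.698 = $144.5488.

$144.55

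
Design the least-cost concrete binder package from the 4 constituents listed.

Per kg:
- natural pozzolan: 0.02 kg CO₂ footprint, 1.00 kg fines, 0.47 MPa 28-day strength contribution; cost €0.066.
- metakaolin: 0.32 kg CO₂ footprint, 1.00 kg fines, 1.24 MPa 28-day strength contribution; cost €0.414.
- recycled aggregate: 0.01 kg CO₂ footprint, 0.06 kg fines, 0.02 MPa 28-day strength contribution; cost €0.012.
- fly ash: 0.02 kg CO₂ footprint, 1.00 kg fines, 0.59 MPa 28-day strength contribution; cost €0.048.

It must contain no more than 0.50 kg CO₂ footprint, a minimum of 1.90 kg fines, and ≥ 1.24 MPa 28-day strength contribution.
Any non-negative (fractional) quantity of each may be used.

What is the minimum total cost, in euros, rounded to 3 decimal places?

Let x1 = kg of natural pozzolan, x2 = kg of metakaolin, x3 = kg of recycled aggregate, x4 = kg of fly ash.
Minimize 0.066x1 + 0.414x2 + 0.012x3 + 0.048x4 subject to:
  0.02x1 + 0.32x2 + 0.01x3 + 0.02x4 ≤ 0.5   (CO₂ footprint)
  1x1 + 1x2 + 0.06x3 + 1x4 ≥ 1.9   (fines)
  0.47x1 + 1.24x2 + 0.02x3 + 0.59x4 ≥ 1.24   (28-day strength contribution)
  x1, x2, x3, x4 ≥ 0.
The cheapest feasible vertex uses only fly ash; natural pozzolan, metakaolin, recycled aggregate are not used. There the 28-day strength contribution constraint is tight.
That vertex is x4 = 2.102.
Hence cost = 0.048·2.102 = €0.10090.

€0.101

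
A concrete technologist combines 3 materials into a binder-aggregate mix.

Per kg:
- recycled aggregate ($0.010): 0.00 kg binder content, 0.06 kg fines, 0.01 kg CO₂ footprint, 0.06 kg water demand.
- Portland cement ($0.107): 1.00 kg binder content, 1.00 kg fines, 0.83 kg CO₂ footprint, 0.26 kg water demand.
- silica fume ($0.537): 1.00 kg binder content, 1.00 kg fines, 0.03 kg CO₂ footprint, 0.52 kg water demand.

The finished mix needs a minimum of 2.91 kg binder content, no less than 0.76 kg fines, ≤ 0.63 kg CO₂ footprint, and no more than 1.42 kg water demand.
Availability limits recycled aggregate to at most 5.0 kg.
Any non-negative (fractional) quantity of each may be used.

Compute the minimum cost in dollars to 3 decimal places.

This is a linear program. Let x1 = kg of recycled aggregate, x2 = kg of Portland cement, x3 = kg of silica fume.
min 0.01x1 + 0.107x2 + 0.537x3 s.t.:
  1x2 + 1x3 ≥ 2.91   (binder content)
  0.06x1 + 1x2 + 1x3 ≥ 0.76   (fines)
  0.01x1 + 0.83x2 + 0.03x3 ≤ 0.63   (CO₂ footprint)
  0.06x1 + 0.26x2 + 0.52x3 ≤ 1.42   (water demand)
  x1 ≤ 5
  x1, x2, x3 ≥ 0.
The optimal basis is {Portland cement, silica fume}; recycled aggregate drops out. There the binder content and CO₂ footprint constraints are tight.
So Portland cement = 0.6784 kg, silica fume = 2.232 kg.
Hence cost = 0.107·0.6784 + 0.537·2.232 = $1.27117.

$1.271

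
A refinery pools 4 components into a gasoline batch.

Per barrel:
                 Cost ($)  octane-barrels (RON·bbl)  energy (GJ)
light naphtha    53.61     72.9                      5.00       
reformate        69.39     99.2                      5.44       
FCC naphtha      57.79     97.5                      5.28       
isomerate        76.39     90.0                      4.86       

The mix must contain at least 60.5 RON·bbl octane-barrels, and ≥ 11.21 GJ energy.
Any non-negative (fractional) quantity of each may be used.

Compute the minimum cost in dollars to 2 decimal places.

This is a linear program. Let x1 = barrels of light naphtha, x2 = barrels of reformate, x3 = barrels of FCC naphtha, x4 = barrels of isomerate.
min 53.61x1 + 69.39x2 + 57.79x3 + 76.39x4 with:
  72.9x1 + 99.2x2 + 97.5x3 + 90x4 ≥ 60.5   (octane-barrels)
  5x1 + 5.44x2 + 5.28x3 + 4.86x4 ≥ 11.21   (energy)
  x1, x2, x3, x4 ≥ 0.
The cheapest feasible vertex uses only light naphtha; reformate, FCC naphtha, isomerate are not used. There the energy constraint is tight.
Solving gives x1 = 2.242.
Total cost: 53.61·2.242 = 120.1936.

$120.19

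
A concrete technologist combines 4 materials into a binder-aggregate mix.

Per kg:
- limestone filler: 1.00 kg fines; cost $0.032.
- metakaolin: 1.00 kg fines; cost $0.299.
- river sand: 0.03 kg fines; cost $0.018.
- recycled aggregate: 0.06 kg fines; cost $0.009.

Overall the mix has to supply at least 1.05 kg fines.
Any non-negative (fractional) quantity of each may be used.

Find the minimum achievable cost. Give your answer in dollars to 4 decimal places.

This is a linear program. Let x1 = kg of limestone filler, x2 = kg of metakaolin, x3 = kg of river sand, x4 = kg of recycled aggregate.
Minimize 0.032x1 + 0.299x2 + 0.018x3 + 0.009x4 subject to:
  1x1 + 1x2 + 0.03x3 + 0.06x4 ≥ 1.05   (fines)
  x1, x2, x3, x4 ≥ 0.
The optimal basis is {limestone filler}; metakaolin, river sand, recycled aggregate drop out. There the fines constraint is tight.
Solving gives x1 = 1.05.
Total cost: 0.032·1.05 = 0.033600.

$0.0336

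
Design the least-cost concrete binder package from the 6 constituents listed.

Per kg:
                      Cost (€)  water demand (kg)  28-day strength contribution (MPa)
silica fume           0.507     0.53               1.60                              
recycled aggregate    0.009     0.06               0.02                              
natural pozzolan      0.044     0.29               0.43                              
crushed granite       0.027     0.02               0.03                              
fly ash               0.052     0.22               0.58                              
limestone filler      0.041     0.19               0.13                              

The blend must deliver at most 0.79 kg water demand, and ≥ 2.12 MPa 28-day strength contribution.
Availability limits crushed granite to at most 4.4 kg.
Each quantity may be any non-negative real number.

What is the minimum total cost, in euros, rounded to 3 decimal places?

Set it up as a linear program. Let x1 = kg of silica fume, x2 = kg of recycled aggregate, x3 = kg of natural pozzolan, x4 = kg of crushed granite, x5 = kg of fly ash, x6 = kg of limestone filler.
min 0.507x1 + 0.009x2 + 0.044x3 + 0.027x4 + 0.052x5 + 0.041x6 subject to:
  0.53x1 + 0.06x2 + 0.29x3 + 0.02x4 + 0.22x5 + 0.19x6 ≤ 0.79   (water demand)
  1.6x1 + 0.02x2 + 0.43x3 + 0.03x4 + 0.58x5 + 0.13x6 ≥ 2.12   (28-day strength contribution)
  x4 ≤ 4.4
  x1, x2, x3, x4, x5, x6 ≥ 0.
At the optimum only silica fume, fly ash are positive (recycled aggregate, natural pozzolan, crushed granite, limestone filler = 0). Binding constraints: water demand and 28-day strength contribution.
Optimal quantities: silica fume = 0.1839 kg, fly ash = 3.148 kg.
Total cost: 0.507·0.1839 + 0.052·3.148 = 0.25693.

€0.257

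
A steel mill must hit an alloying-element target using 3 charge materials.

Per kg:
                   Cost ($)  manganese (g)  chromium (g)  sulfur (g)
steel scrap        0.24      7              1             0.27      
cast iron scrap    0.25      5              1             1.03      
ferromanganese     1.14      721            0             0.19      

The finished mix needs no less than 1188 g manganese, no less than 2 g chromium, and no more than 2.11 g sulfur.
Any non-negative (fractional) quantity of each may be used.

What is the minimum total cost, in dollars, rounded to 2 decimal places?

Treat it as an LP. Let x1 = kg of steel scrap, x2 = kg of cast iron scrap, x3 = kg of ferromanganese.
Minimise 0.24x1 + 0.25x2 + 1.14x3 with:
  7x1 + 5x2 + 721x3 ≥ 1188   (manganese)
  1x1 + 1x2 ≥ 2   (chromium)
  0.27x1 + 1.03x2 + 0.19x3 ≤ 2.11   (sulfur)
  x1, x2, x3 ≥ 0.
The minimum-cost mix takes nothing from cast iron scrap — only steel scrap, ferromanganese. The manganese and chromium requirements are met with equality.
Solving gives x1 = 2, x3 = 1.628.
Hence cost = 0.24·2 + 1.14·1.628 = $2.3359.

$2.34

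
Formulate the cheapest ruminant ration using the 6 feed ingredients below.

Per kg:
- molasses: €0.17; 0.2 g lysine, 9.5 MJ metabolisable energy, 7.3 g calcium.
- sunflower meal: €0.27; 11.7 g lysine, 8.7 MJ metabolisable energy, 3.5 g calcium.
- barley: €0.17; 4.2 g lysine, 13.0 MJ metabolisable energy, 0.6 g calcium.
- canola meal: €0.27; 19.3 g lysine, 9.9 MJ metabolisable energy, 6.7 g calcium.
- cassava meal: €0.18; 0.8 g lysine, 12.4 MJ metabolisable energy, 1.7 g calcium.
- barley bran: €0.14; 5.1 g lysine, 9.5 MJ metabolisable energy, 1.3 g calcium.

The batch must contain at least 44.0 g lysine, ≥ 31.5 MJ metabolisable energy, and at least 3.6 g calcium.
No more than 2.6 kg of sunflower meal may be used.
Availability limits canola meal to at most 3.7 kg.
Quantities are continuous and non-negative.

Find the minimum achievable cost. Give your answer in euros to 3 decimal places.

€0.705

Let x1 = kg of molasses, x2 = kg of sunflower meal, x3 = kg of barley, x4 = kg of canola meal, x5 = kg of cassava meal, x6 = kg of barley bran.
min 0.17x1 + 0.27x2 + 0.17x3 + 0.27x4 + 0.18x5 + 0.14x6 with:
  0.2x1 + 11.7x2 + 4.2x3 + 19.3x4 + 0.8x5 + 5.1x6 ≥ 44   (lysine)
  9.5x1 + 8.7x2 + 13x3 + 9.9x4 + 12.4x5 + 9.5x6 ≥ 31.5   (metabolisable energy)
  7.3x1 + 3.5x2 + 0.6x3 + 6.7x4 + 1.7x5 + 1.3x6 ≥ 3.6   (calcium)
  x2 ≤ 2.6
  x4 ≤ 3.7
  x1, x2, x3, x4, x5, x6 ≥ 0.
The minimum-cost mix takes nothing from molasses, sunflower meal, barley, cassava meal — only canola meal, barley bran. The lysine and metabolisable energy requirements are met with equality.
That vertex is x4 = 1.937, x6 = 1.297.
Total cost: 0.27·1.937 + 0.14·1.297 = 0.70457.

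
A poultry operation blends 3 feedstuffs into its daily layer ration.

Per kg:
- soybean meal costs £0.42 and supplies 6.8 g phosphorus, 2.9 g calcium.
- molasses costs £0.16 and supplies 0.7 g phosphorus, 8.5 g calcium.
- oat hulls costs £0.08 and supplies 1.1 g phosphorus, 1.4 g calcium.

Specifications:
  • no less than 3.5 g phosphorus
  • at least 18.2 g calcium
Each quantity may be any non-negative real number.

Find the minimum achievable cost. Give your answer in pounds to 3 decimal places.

Set it up as a linear program. Let x1 = kg of soybean meal, x2 = kg of molasses, x3 = kg of oat hulls.
Minimize 0.42x1 + 0.16x2 + 0.08x3 subject to:
  6.8x1 + 0.7x2 + 1.1x3 ≥ 3.5   (phosphorus)
  2.9x1 + 8.5x2 + 1.4x3 ≥ 18.2   (calcium)
  x1, x2, x3 ≥ 0.
The minimum-cost mix takes nothing from soybean meal — only molasses, oat hulls. Binding constraints: phosphorus and calcium.
So molasses = 1.806 kg, oat hulls = 2.032 kg.
Objective = 0.16·1.806 + 0.08·2.032 = 0.45152.

£0.452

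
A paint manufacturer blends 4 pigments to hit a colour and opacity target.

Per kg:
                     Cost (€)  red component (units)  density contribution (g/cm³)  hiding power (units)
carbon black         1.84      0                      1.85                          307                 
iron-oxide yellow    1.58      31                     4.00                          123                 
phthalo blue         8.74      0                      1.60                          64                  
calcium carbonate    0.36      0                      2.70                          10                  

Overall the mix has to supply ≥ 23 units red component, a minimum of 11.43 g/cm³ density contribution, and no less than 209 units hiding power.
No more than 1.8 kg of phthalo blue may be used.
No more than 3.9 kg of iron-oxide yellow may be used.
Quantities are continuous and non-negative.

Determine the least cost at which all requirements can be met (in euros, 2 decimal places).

Treat it as an LP. Let x1 = kg of carbon black, x2 = kg of iron-oxide yellow, x3 = kg of phthalo blue, x4 = kg of calcium carbonate.
Minimize 1.84x1 + 1.58x2 + 8.74x3 + 0.36x4 subject to:
  31x2 ≥ 23   (red component)
  1.85x1 + 4x2 + 1.6x3 + 2.7x4 ≥ 11.43   (density contribution)
  307x1 + 123x2 + 64x3 + 10x4 ≥ 209   (hiding power)
  x3 ≤ 1.8
  x2 ≤ 3.9
  x1, x2, x3, x4 ≥ 0.
At the optimum only carbon black, iron-oxide yellow, calcium carbonate are positive (phthalo blue = 0). The red component, density contribution, hiding power requirements are met with equality.
That vertex is x1 = 0.2879, x2 = 0.7419, x4 = 2.937.
Objective = 1.84·0.2879 + 1.58·0.7419 + 0.36·2.937 = 2.7593.

€2.76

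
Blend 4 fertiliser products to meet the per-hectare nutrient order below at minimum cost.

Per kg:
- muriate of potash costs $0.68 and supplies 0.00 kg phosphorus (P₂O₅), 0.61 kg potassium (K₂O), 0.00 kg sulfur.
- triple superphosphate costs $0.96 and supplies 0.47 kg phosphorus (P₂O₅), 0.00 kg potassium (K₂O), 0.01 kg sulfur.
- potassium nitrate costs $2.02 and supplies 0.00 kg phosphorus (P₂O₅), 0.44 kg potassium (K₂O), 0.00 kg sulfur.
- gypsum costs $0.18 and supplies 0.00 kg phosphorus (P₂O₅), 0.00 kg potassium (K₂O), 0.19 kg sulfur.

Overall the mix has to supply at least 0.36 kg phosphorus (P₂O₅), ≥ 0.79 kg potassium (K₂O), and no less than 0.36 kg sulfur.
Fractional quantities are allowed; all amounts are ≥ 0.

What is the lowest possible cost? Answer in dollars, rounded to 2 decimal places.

$1.95

Treat it as an LP. Let x1 = kg of muriate of potash, x2 = kg of triple superphosphate, x3 = kg of potassium nitrate, x4 = kg of gypsum.
min 0.68x1 + 0.96x2 + 2.02x3 + 0.18x4 s.t.:
  0.47x2 ≥ 0.36   (phosphorus (P₂O₅))
  0.61x1 + 0.44x3 ≥ 0.79   (potassium (K₂O))
  0.01x2 + 0.19x4 ≥ 0.36   (sulfur)
  x1, x2, x3, x4 ≥ 0.
The minimum-cost mix takes nothing from potassium nitrate — only muriate of potash, triple superphosphate, gypsum. There the phosphorus (P₂O₅), potassium (K₂O), sulfur constraints are tight.
So muriate of potash = 1.295 kg, triple superphosphate = 0.766 kg, gypsum = 1.854 kg.
Objective = 0.68·1.295 + 0.96·0.766 + 0.18·1.854 = 1.9497.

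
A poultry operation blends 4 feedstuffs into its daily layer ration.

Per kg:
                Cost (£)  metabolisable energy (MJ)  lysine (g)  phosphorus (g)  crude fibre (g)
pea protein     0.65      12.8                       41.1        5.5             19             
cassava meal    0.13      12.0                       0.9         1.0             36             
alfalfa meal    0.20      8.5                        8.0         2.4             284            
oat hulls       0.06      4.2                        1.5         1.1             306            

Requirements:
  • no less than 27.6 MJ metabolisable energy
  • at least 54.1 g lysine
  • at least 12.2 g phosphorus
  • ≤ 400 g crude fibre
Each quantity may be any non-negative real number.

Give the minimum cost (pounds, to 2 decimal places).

£1.33

Set it up as a linear program. Let x1 = kg of pea protein, x2 = kg of cassava meal, x3 = kg of alfalfa meal, x4 = kg of oat hulls.
Minimise 0.65x1 + 0.13x2 + 0.2x3 + 0.06x4 s.t.:
  12.8x1 + 12x2 + 8.5x3 + 4.2x4 ≥ 27.6   (metabolisable energy)
  41.1x1 + 0.9x2 + 8x3 + 1.5x4 ≥ 54.1   (lysine)
  5.5x1 + 1x2 + 2.4x3 + 1.1x4 ≥ 12.2   (phosphorus)
  19x1 + 36x2 + 284x3 + 306x4 ≤ 400   (crude fibre)
  x1, x2, x3, x4 ≥ 0.
The minimum-cost mix takes nothing from cassava meal, oat hulls — only pea protein, alfalfa meal. The phosphorus and crude fibre requirements are met with equality.
Optimal quantities: pea protein = 1.652 kg, alfalfa meal = 1.298 kg.
Total cost: 0.65·1.652 + 0.2·1.298 = 1.3334.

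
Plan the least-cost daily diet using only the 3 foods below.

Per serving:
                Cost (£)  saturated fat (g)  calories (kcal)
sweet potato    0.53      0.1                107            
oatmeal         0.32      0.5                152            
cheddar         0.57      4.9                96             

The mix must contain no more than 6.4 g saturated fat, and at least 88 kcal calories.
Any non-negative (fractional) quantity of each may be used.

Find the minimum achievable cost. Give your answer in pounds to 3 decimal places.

Treat it as an LP. Let x1 = servings of sweet potato, x2 = servings of oatmeal, x3 = servings of cheddar.
min 0.53x1 + 0.32x2 + 0.57x3 with:
  0.1x1 + 0.5x2 + 4.9x3 ≤ 6.4   (saturated fat)
  107x1 + 152x2 + 96x3 ≥ 88   (calories)
  x1, x2, x3 ≥ 0.
The optimal basis is {oatmeal}; sweet potato, cheddar drop out. There the calories constraint is tight.
That vertex is x2 = 0.5789.
Cost = 0.32·0.5789 = 0.18525.

£0.185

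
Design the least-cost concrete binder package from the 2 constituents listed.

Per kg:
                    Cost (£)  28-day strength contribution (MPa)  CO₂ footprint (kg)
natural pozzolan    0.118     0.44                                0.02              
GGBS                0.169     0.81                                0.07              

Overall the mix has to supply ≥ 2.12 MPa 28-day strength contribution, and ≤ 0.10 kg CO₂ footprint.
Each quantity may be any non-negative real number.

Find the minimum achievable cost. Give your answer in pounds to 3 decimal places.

£0.563

This is a linear program. Let x1 = kg of natural pozzolan, x2 = kg of GGBS.
Minimise 0.118x1 + 0.169x2 s.t.:
  0.44x1 + 0.81x2 ≥ 2.12   (28-day strength contribution)
  0.02x1 + 0.07x2 ≤ 0.1   (CO₂ footprint)
  x1, x2 ≥ 0.
Both inputs are positive at the optimum. The 28-day strength contribution and CO₂ footprint requirements are met with equality.
So natural pozzolan = 4.616 kg, GGBS = 0.1096 kg.
Total cost: 0.118·4.616 + 0.169·0.1096 = 0.56321.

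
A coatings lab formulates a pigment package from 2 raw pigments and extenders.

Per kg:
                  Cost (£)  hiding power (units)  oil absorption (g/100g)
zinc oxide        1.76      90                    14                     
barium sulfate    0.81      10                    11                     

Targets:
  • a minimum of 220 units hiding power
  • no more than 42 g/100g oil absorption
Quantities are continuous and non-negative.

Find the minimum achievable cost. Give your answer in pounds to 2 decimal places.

Set it up as a linear program. Let x1 = kg of zinc oxide, x2 = kg of barium sulfate.
Minimise 1.76x1 + 0.81x2 with:
  90x1 + 10x2 ≥ 220   (hiding power)
  14x1 + 11x2 ≤ 42   (oil absorption)
  x1, x2 ≥ 0.
The minimum-cost mix takes nothing from barium sulfate — only zinc oxide. There the hiding power constraint is tight.
So zinc oxide = 2.444 kg.
Hence cost = 1.76·2.444 = £4.3014.

£4.30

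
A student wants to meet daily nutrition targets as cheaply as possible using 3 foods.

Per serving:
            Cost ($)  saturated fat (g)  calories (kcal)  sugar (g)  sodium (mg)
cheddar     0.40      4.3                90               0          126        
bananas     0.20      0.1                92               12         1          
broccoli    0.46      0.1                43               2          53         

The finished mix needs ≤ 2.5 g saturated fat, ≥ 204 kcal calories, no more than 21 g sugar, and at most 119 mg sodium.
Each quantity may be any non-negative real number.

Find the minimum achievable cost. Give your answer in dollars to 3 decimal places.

Let x1 = servings of cheddar, x2 = servings of bananas, x3 = servings of broccoli.
Minimise 0.4x1 + 0.2x2 + 0.46x3 with:
  4.3x1 + 0.1x2 + 0.1x3 ≤ 2.5   (saturated fat)
  90x1 + 92x2 + 43x3 ≥ 204   (calories)
  12x2 + 2x3 ≤ 21   (sugar)
  126x1 + 1x2 + 53x3 ≤ 119   (sodium)
  x1, x2, x3 ≥ 0.
At the optimum only cheddar, bananas are positive (broccoli = 0). Binding constraints: calories and sugar.
That vertex is x1 = 0.4778, x2 = 1.75.
Objective = 0.4·0.4778 + 0.2·1.75 = 0.54112.

$0.541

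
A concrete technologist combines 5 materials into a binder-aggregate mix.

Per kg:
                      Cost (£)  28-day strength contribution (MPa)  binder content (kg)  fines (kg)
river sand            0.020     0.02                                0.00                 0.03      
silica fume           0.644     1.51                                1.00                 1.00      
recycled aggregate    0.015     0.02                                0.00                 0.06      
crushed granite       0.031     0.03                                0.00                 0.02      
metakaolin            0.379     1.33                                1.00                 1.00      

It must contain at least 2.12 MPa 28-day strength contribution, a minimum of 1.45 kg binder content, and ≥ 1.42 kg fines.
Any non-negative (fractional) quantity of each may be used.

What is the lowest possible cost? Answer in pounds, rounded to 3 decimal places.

£0.604

This is a linear program. Let x1 = kg of river sand, x2 = kg of silica fume, x3 = kg of recycled aggregate, x4 = kg of crushed granite, x5 = kg of metakaolin.
min 0.02x1 + 0.644x2 + 0.015x3 + 0.031x4 + 0.379x5 subject to:
  0.02x1 + 1.51x2 + 0.02x3 + 0.03x4 + 1.33x5 ≥ 2.12   (28-day strength contribution)
  1x2 + 1x5 ≥ 1.45   (binder content)
  0.03x1 + 1x2 + 0.06x3 + 0.02x4 + 1x5 ≥ 1.42   (fines)
  x1, x2, x3, x4, x5 ≥ 0.
The cheapest feasible vertex uses only metakaolin; river sand, silica fume, recycled aggregate, crushed granite are not used. There the 28-day strength contribution constraint is tight.
That vertex is x5 = 1.594.
Total cost: 0.379·1.594 = 0.60413.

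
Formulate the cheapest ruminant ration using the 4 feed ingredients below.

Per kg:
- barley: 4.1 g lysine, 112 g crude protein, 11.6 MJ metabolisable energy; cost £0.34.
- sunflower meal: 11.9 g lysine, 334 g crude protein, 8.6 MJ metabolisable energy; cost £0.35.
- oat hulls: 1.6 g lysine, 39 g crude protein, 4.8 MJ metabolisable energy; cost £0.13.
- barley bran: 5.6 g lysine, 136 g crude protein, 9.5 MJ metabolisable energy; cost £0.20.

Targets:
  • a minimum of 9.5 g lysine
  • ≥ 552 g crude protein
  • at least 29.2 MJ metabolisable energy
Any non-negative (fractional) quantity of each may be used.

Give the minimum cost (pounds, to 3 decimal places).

£0.722

Let x1 = kg of barley, x2 = kg of sunflower meal, x3 = kg of oat hulls, x4 = kg of barley bran.
Minimise 0.34x1 + 0.35x2 + 0.13x3 + 0.2x4 subject to:
  4.1x1 + 11.9x2 + 1.6x3 + 5.6x4 ≥ 9.5   (lysine)
  112x1 + 334x2 + 39x3 + 136x4 ≥ 552   (crude protein)
  11.6x1 + 8.6x2 + 4.8x3 + 9.5x4 ≥ 29.2   (metabolisable energy)
  x1, x2, x3, x4 ≥ 0.
The minimum-cost mix takes nothing from barley, oat hulls — only sunflower meal, barley bran. There the crude protein and metabolisable energy constraints are tight.
Solving gives x2 = 0.6353, x4 = 2.499.
Cost = 0.35·0.6353 + 0.2·2.499 = 0.72216.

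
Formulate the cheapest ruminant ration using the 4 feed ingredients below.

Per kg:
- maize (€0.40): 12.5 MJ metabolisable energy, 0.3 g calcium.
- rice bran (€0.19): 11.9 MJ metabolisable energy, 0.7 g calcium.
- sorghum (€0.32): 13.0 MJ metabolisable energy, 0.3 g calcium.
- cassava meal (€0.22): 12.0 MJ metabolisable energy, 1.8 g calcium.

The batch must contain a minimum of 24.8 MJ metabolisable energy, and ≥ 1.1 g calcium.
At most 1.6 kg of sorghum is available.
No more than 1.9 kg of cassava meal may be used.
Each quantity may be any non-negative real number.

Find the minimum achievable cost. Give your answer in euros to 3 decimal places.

€0.396

This is a linear program. Let x1 = kg of maize, x2 = kg of rice bran, x3 = kg of sorghum, x4 = kg of cassava meal.
Minimise 0.4x1 + 0.19x2 + 0.32x3 + 0.22x4 with:
  12.5x1 + 11.9x2 + 13x3 + 12x4 ≥ 24.8   (metabolisable energy)
  0.3x1 + 0.7x2 + 0.3x3 + 1.8x4 ≥ 1.1   (calcium)
  x3 ≤ 1.6
  x4 ≤ 1.9
  x1, x2, x3, x4 ≥ 0.
The minimum-cost mix takes nothing from maize, sorghum, cassava meal — only rice bran. The metabolisable energy requirement is met with equality.
Solving gives x2 = 2.084.
Objective = 0.19·2.084 = 0.39596.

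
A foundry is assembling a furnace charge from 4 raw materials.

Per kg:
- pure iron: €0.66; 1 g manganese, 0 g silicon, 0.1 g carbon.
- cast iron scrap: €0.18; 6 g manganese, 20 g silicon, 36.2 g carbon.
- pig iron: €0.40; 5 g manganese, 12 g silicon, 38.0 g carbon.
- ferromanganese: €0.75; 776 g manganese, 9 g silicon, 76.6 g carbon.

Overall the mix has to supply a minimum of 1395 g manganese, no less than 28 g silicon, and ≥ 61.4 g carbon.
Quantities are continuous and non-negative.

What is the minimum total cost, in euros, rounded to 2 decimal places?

€1.45

Set it up as a linear program. Let x1 = kg of pure iron, x2 = kg of cast iron scrap, x3 = kg of pig iron, x4 = kg of ferromanganese.
Minimise 0.66x1 + 0.18x2 + 0.4x3 + 0.75x4 subject to:
  1x1 + 6x2 + 5x3 + 776x4 ≥ 1395   (manganese)
  20x2 + 12x3 + 9x4 ≥ 28   (silicon)
  0.1x1 + 36.2x2 + 38x3 + 76.6x4 ≥ 61.4   (carbon)
  x1, x2, x3, x4 ≥ 0.
The cheapest feasible vertex uses only cast iron scrap, ferromanganese; pure iron, pig iron are not used. Binding constraints: manganese and silicon.
Optimal quantities: cast iron scrap = 0.5931 kg, ferromanganese = 1.793 kg.
Hence cost = 0.18·0.5931 + 0.75·1.793 = €1.4515.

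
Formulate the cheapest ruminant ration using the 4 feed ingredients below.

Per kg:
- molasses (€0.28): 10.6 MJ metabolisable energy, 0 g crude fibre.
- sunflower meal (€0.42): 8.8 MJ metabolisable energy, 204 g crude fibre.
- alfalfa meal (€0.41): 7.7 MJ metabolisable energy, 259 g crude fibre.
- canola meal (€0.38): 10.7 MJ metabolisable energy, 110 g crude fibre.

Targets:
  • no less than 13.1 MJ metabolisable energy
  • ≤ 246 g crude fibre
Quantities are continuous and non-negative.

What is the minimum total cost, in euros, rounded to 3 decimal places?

Treat it as an LP. Let x1 = kg of molasses, x2 = kg of sunflower meal, x3 = kg of alfalfa meal, x4 = kg of canola meal.
Minimize 0.28x1 + 0.42x2 + 0.41x3 + 0.38x4 subject to:
  10.6x1 + 8.8x2 + 7.7x3 + 10.7x4 ≥ 13.1   (metabolisable energy)
  204x2 + 259x3 + 110x4 ≤ 246   (crude fibre)
  x1, x2, x3, x4 ≥ 0.
At the optimum only molasses is positive (sunflower meal, alfalfa meal, canola meal = 0). There the metabolisable energy constraint is tight.
That vertex is x1 = 1.236.
Hence cost = 0.28·1.236 = €0.34608.

€0.346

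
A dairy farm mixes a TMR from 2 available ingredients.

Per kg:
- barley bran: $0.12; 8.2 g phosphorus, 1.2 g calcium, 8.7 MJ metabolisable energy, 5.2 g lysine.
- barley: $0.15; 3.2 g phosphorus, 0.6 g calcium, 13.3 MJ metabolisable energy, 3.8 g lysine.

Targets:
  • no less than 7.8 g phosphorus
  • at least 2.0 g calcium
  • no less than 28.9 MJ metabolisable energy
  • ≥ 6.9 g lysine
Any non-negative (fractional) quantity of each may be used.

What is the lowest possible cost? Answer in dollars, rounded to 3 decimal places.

$0.345

Set it up as a linear program. Let x1 = kg of barley bran, x2 = kg of barley.
min 0.12x1 + 0.15x2 s.t.:
  8.2x1 + 3.2x2 ≥ 7.8   (phosphorus)
  1.2x1 + 0.6x2 ≥ 2   (calcium)
  8.7x1 + 13.3x2 ≥ 28.9   (metabolisable energy)
  5.2x1 + 3.8x2 ≥ 6.9   (lysine)
  x1, x2 ≥ 0.
Both inputs are positive at the optimum. There the calcium and metabolisable energy constraints are tight.
Solving gives x1 = 0.8622, x2 = 1.609.
Total cost: 0.12·0.8622 + 0.15·1.609 = 0.34481.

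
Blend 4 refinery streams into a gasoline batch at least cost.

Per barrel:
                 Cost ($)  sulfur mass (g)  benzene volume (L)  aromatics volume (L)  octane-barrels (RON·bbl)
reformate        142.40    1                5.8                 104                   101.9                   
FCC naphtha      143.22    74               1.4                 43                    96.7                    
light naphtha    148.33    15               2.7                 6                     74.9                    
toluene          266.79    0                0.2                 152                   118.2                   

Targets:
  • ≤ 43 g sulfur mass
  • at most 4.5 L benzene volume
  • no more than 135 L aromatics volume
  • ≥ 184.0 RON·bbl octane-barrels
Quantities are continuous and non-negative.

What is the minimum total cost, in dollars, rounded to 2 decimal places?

$336.56

Treat it as an LP. Let x1 = barrels of reformate, x2 = barrels of FCC naphtha, x3 = barrels of light naphtha, x4 = barrels of toluene.
Minimise 142.4x1 + 143.22x2 + 148.33x3 + 266.79x4 with:
  1x1 + 74x2 + 15x3 ≤ 43   (sulfur mass)
  5.8x1 + 1.4x2 + 2.7x3 + 0.2x4 ≤ 4.5   (benzene volume)
  104x1 + 43x2 + 6x3 + 152x4 ≤ 135   (aromatics volume)
  101.9x1 + 96.7x2 + 74.9x3 + 118.2x4 ≥ 184   (octane-barrels)
  x1, x2, x3, x4 ≥ 0.
All 4 inputs are positive at the optimum. The sulfur mass, benzene volume, aromatics volume, octane-barrels requirements are met with equality.
That vertex is x1 = 0.36718, x2 = 0.45306, x3 = 0.60708, x4 = 0.4848.
Hence cost = 142.4·0.36718 + 143.22·0.45306 + 148.33·0.60708 + 266.79·0.4848 = $336.5617.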